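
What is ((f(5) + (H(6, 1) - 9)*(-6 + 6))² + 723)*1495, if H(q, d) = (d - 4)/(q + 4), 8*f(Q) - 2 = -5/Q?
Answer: 69178135/64 ≈ 1.0809e+6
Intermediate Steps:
f(Q) = ¼ - 5/(8*Q) (f(Q) = ¼ + (-5/Q)/8 = ¼ - 5/(8*Q))
H(q, d) = (-4 + d)/(4 + q)
((f(5) + (H(6, 1) - 9)*(-6 + 6))² + 723)*1495 = (((⅛)*(-5 + 2*5)/5 + ((-4 + 1)/(4 + 6) - 9)*(-6 + 6))² + 723)*1495 = (((⅛)*(⅕)*(-5 + 10) + (-3/10 - 9)*0)² + 723)*1495 = (((⅛)*(⅕)*5 + ((⅒)*(-3) - 9)*0)² + 723)*1495 = ((⅛ + (-3/10 - 9)*0)² + 723)*1495 = ((⅛ - 93/10*0)² + 723)*1495 = ((⅛ + 0)² + 723)*1495 = ((⅛)² + 723)*1495 = (1/64 + 723)*1495 = (46273/64)*1495 = 69178135/64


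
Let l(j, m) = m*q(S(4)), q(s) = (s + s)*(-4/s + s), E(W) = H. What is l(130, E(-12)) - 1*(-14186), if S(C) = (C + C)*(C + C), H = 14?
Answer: 128762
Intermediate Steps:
E(W) = 14
S(C) = 4*C² (S(C) = (2*C)*(2*C) = 4*C²)
q(s) = 2*s*(s - 4/s) (q(s) = (2*s)*(s - 4/s) = 2*s*(s - 4/s))
l(j, m) = 8184*m (l(j, m) = m*(-8 + 2*(4*4²)²) = m*(-8 + 2*(4*16)²) = m*(-8 + 2*64²) = m*(-8 + 2*4096) = m*(-8 + 8192) = m*8184 = 8184*m)
l(130, E(-12)) - 1*(-14186) = 8184*14 - 1*(-14186) = 114576 + 14186 = 128762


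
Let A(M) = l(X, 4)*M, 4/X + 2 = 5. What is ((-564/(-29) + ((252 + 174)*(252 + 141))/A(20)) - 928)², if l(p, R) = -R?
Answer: 12120709953361/1345600 ≈ 9.0077e+6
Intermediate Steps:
X = 4/3 (X = 4/(-2 + 5) = 4/3 ≈ 1.3333)
A(M) = -4*M (A(M) = (-1*4)*M = -4*M)
((-564/(-29) + ((252 + 174)*(252 + 141))/A(20)) - 928)² = ((-564/(-29) + ((252 + 174)*(252 + 141))/((-4*20))) - 928)² = ((-564*(-1/29) + (426*393)/(-80)) - 928)² = ((564/29 + 167418*(-1/80)) - 928)² = ((564/29 - 83709/40) - 928)² = (-2405001/1160 - 928)² = (-3481481/1160)² = 12120709953361/1345600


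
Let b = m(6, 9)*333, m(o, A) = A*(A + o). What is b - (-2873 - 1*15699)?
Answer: 63527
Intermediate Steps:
b = 44955 (b = (9*(9 + 6))*333 = (9*15)*333 = 135*333 = 44955)
b - (-2873 - 1*15699) = 44955 - (-2873 - 1*15699) = 44955 - (-2873 - 15699) = 44955 - 1*(-18572) = 44955 + 18572 = 63527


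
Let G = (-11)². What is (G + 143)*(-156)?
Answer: -41184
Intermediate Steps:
G = 121
(G + 143)*(-156) = (121 + 143)*(-156) = 264*(-156) = -41184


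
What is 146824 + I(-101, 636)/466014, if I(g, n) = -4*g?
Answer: 338722970/2307 ≈ 1.4682e+5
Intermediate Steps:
146824 + I(-101, 636)/466014 = 146824 - 4*(-101)/466014 = 146824 + 404*(1/466014) = 146824 + 2/2307 = 338722970/2307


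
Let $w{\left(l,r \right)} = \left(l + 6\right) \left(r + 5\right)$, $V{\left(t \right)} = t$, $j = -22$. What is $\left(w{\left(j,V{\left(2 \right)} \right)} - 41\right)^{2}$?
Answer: $23409$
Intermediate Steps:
$w{\left(l,r \right)} = \left(5 + r\right) \left(6 + l\right)$ ($w{\left(l,r \right)} = \left(6 + l\right) \left(5 + r\right) = \left(5 + r\right) \left(6 + l\right)$)
$\left(w{\left(j,V{\left(2 \right)} \right)} - 41\right)^{2} = \left(\left(30 + 5 \left(-22\right) + 6 \cdot 2 - 44\right) - 41\right)^{2} = \left(\left(30 - 110 + 12 - 44\right) - 41\right)^{2} = \left(-112 - 41\right)^{2} = \left(-153\right)^{2} = 23409$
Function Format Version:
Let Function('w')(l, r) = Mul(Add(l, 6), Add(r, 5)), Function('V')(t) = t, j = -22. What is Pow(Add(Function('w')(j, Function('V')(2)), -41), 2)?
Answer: 23409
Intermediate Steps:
Function('w')(l, r) = Mul(Add(5, r), Add(6, l)) (Function('w')(l, r) = Mul(Add(6, l), Add(5, r)) = Mul(Add(5, r), Add(6, l)))
Pow(Add(Function('w')(j, Function('V')(2)), -41), 2) = Pow(Add(Add(30, Mul(5, -22), Mul(6, 2), Mul(-22, 2)), -41), 2) = Pow(Add(Add(30, -110, 12, -44), -41), 2) = Pow(Add(-112, -41), 2) = Pow(-153, 2) = 23409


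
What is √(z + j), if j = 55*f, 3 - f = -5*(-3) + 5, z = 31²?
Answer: √26 ≈ 5.0990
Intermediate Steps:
z = 961
f = -17 (f = 3 - (-5*(-3) + 5) = 3 - (15 + 5) = 3 - 1*20 = 3 - 20 = -17)
j = -935 (j = 55*(-17) = -935)
√(z + j) = √(961 - 935) = √26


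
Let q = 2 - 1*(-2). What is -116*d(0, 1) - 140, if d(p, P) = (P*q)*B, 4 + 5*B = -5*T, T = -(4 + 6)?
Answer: -22044/5 ≈ -4408.8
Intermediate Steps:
T = -10 (T = -1*10 = -10)
q = 4 (q = 2 + 2 = 4)
B = 46/5 (B = -4/5 + (-5*(-10))/5 = -4/5 + (1/5)*50 = -4/5 + 10 = 46/5 ≈ 9.2000)
d(p, P) = 184*P/5 (d(p, P) = (P*4)*(46/5) = (4*P)*(46/5) = 184*P/5)
-116*d(0, 1) - 140 = -21344/5 - 140 = -22044/5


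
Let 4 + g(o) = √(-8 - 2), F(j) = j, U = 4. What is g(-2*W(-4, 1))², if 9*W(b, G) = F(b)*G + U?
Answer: (4 - I*√10)² ≈ 6.0 - 25.298*I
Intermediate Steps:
W(b, G) = 4/9 + G*b/9 (W(b, G) = (b*G + 4)/9 = (G*b + 4)/9 = (4 + G*b)/9 = 4/9 + G*b/9)
g(o) = -4 + I*√10 (g(o) = -4 + √(-8 - 2) = -4 + √(-10) = -4 + I*√10)
g(-2*W(-4, 1))² = (-4 + I*√10)²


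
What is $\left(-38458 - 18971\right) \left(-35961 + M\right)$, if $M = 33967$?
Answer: $114513426$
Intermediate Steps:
$\left(-38458 - 18971\right) \left(-35961 + M\right) = \left(-38458 - 18971\right) \left(-35961 + 33967\right) = \left(-57429\right) \left(-1994\right) = 114513426$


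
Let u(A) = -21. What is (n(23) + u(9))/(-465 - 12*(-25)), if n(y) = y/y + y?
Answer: -1/55 ≈ -0.018182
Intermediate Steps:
n(y) = 1 + y
(n(23) + u(9))/(-465 - 12*(-25)) = ((1 + 23) - 21)/(-465 - 12*(-25)) = (24 - 21)/(-465 + 300) = 3/(-165) = 3*(-1/165) = -1/55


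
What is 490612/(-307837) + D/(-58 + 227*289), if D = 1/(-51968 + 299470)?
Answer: -7958962290169243/4993891455189830 ≈ -1.5937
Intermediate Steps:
D = 1/247502 ≈ 4.0404e-6
490612/(-307837) + D/(-58 + 227*289) = 490612/(-307837) + 1/(247502*(-58 + 227*289)) = 490612*(-1/307837) + 1/(247502*(-58 + 65603)) = -490612/307837 + (1/247502)/65545 = -490612/307837 + (1/247502)*(1/65545) = -490612/307837 + 1/16222518590 = -7958962290169243/4993891455189830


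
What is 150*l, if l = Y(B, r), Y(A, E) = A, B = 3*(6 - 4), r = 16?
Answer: 900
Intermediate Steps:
B = 6 (B = 3*2 = 6)
l = 6
150*l = 150*6 = 900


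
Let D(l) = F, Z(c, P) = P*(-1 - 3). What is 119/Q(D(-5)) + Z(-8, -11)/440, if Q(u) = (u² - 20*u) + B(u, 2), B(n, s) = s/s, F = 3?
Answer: -57/25 ≈ -2.2800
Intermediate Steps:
Z(c, P) = -4*P (Z(c, P) = P*(-4) = -4*P)
B(n, s) = 1
D(l) = 3
Q(u) = 1 + u² - 20*u (Q(u) = (u² - 20*u) + 1 = 1 + u² - 20*u)
119/Q(D(-5)) + Z(-8, -11)/440 = 119/(1 + 3² - 20*3) - 4*(-11)/440 = 119/(1 + 9 - 60) + 44*(1/440) = 119/(-50) + ⅒ = 119*(-1/50) + ⅒ = -119/50 + ⅒ = -57/25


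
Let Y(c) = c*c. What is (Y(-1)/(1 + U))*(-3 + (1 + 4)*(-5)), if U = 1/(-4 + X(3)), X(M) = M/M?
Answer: -42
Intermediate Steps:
X(M) = 1
Y(c) = c²
U = -⅓ (U = 1/(-4 + 1) = 1/(-3) = -⅓ ≈ -0.33333)
(Y(-1)/(1 + U))*(-3 + (1 + 4)*(-5)) = ((-1)²/(1 - ⅓))*(-3 + (1 + 4)*(-5)) = (1/(⅔))*(-3 + 5*(-5)) = (1*(3/2))*(-3 - 25) = (3/2)*(-28) = -42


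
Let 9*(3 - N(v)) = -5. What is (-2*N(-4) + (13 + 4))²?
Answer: 7921/81 ≈ 97.790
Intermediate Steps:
N(v) = 32/9 (N(v) = 3 - ⅑*(-5) = 3 + 5/9 = 32/9)
(-2*N(-4) + (13 + 4))² = (-2*32/9 + (13 + 4))² = (-64/9 + 17)² = (89/9)² = 7921/81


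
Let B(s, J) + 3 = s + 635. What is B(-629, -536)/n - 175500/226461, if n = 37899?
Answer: -738955013/953627271 ≈ -0.77489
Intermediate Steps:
B(s, J) = 632 + s (B(s, J) = -3 + (s + 635) = -3 + (635 + s) = 632 + s)
B(-629, -536)/n - 175500/226461 = (632 - 629)/37899 - 175500/226461 = 3*(1/37899) - 175500*1/226461 = 1/12633 - 58500/75487 = -738955013/953627271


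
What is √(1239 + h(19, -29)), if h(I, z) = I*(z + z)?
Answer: √137 ≈ 11.705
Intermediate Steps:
h(I, z) = 2*I*z (h(I, z) = I*(2*z) = 2*I*z)
√(1239 + h(19, -29)) = √(1239 + 2*19*(-29)) = √(1239 - 1102) = √137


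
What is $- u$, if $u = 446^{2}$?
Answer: $-198916$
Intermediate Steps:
$u = 198916$
$- u = \left(-1\right) 198916 = -198916$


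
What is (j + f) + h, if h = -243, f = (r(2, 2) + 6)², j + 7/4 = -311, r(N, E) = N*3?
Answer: -1647/4 ≈ -411.75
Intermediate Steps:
r(N, E) = 3*N
j = -1251/4 (j = -7/4 - 311 = -1251/4 ≈ -312.75)
f = 144 (f = (3*2 + 6)² = (6 + 6)² = 12² = 144)
(j + f) + h = (-1251/4 + 144) - 243 = -675/4 - 243 = -1647/4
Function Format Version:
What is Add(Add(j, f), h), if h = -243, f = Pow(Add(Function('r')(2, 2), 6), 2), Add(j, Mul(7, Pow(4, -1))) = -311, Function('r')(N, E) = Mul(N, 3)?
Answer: Rational(-1647, 4) ≈ -411.75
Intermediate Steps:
Function('r')(N, E) = Mul(3, N)
j = Rational(-1251, 4) (j = Add(Rational(-7, 4), -311) = Rational(-1251, 4) ≈ -312.75)
f = 144 (f = Pow(Add(Mul(3, 2), 6), 2) = Pow(Add(6, 6), 2) = Pow(12, 2) = 144)
Add(Add(j, f), h) = Add(Add(Rational(-1251, 4), 144), -243) = Add(Rational(-675, 4), -243) = Rational(-1647, 4)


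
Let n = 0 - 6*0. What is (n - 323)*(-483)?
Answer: 156009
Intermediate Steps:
n = 0 (n = 0 + 0 = 0)
(n - 323)*(-483) = (0 - 323)*(-483) = -323*(-483) = 156009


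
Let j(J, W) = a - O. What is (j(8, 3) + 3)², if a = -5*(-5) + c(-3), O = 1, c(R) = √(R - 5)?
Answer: 721 + 108*I*√2 ≈ 721.0 + 152.74*I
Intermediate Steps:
c(R) = √(-5 + R)
a = 25 + 2*I*√2 (a = -5*(-5) + √(-5 - 3) = 25 + √(-8) = 25 + 2*I*√2 ≈ 25.0 + 2.8284*I)
j(J, W) = 24 + 2*I*√2 (j(J, W) = (25 + 2*I*√2) - 1*1 = (25 + 2*I*√2) - 1 = 24 + 2*I*√2)
(j(8, 3) + 3)² = ((24 + 2*I*√2) + 3)² = (27 + 2*I*√2)²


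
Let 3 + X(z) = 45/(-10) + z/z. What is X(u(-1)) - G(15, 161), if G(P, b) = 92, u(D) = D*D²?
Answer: -197/2 ≈ -98.500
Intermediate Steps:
u(D) = D³
X(z) = -13/2 (X(z) = -3 + (45/(-10) + z/z) = -3 + (45*(-⅒) + 1) = -3 + (-9/2 + 1) = -3 - 7/2 = -13/2)
X(u(-1)) - G(15, 161) = -13/2 - 1*92 = -13/2 - 92 = -197/2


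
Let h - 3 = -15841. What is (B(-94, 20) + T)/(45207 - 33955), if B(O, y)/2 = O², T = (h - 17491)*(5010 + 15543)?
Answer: -684993265/11252 ≈ -60877.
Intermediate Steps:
h = -15838 (h = 3 - 15841 = -15838)
T = -685010937 (T = (-15838 - 17491)*(5010 + 15543) = -33329*20553 = -685010937)
B(O, y) = 2*O²
(B(-94, 20) + T)/(45207 - 33955) = (2*(-94)² - 685010937)/(45207 - 33955) = (2*8836 - 685010937)/11252 = (17672 - 685010937)*(1/11252) = -684993265*1/11252 = -684993265/11252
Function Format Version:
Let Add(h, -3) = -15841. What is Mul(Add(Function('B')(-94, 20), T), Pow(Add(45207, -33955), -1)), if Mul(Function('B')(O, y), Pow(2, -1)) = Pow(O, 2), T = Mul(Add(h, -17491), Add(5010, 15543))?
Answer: Rational(-684993265, 11252) ≈ -60877.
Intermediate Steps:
h = -15838 (h = Add(3, -15841) = -15838)
T = -685010937 (T = Mul(Add(-15838, -17491), Add(5010, 15543)) = Mul(-33329, 20553) = -685010937)
Function('B')(O, y) = Mul(2, Pow(O, 2))
Mul(Add(Function('B')(-94, 20), T), Pow(Add(45207, -33955), -1)) = Mul(Add(Mul(2, Pow(-94, 2)), -685010937), Pow(Add(45207, -33955), -1)) = Mul(Add(Mul(2, 8836), -685010937), Pow(11252, -1)) = Mul(Add(17672, -685010937), Rational(1, 11252)) = Mul(-684993265, Rational(1, 11252)) = Rational(-684993265, 11252)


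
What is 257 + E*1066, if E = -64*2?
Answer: -136191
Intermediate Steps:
E = -128
257 + E*1066 = 257 - 128*1066 = 257 - 136448 = -136191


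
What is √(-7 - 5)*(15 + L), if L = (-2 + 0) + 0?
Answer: 26*I*√3 ≈ 45.033*I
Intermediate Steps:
L = -2 (L = -2 + 0 = -2)
√(-7 - 5)*(15 + L) = √(-7 - 5)*(15 - 2) = √(-12)*13 = (2*I*√3)*13 = 26*I*√3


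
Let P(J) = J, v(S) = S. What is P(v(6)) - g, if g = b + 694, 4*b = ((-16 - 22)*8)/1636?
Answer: -281373/409 ≈ -687.95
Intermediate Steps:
b = -19/409 (b = (((-16 - 22)*8)/1636)/4 = (-38*8*(1/1636))/4 = (-304*1/1636)/4 = (1/4)*(-76/409) = -19/409 ≈ -0.046455)
g = 283827/409 (g = -19/409 + 694 = 283827/409 ≈ 693.95)
P(v(6)) - g = 6 - 1*283827/409 = 6 - 283827/409 = -281373/409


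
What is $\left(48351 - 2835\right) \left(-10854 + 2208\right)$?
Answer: $-393531336$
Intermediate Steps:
$\left(48351 - 2835\right) \left(-10854 + 2208\right) = \left(48351 - 2835\right) \left(-8646\right) = 45516 \left(-8646\right) = -393531336$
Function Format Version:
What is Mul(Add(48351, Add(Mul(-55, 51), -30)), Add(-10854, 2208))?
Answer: -393531336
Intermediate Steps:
Mul(Add(48351, Add(Mul(-55, 51), -30)), Add(-10854, 2208)) = Mul(Add(48351, Add(-2805, -30)), -8646) = Mul(Add(48351, -2835), -8646) = Mul(45516, -8646) = -393531336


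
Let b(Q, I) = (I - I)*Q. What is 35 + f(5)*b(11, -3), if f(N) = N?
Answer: 35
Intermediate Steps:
b(Q, I) = 0 (b(Q, I) = 0*Q = 0)
35 + f(5)*b(11, -3) = 35 + 5*0 = 35 + 0 = 35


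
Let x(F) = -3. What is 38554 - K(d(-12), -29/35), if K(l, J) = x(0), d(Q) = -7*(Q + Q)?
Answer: 38557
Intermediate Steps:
d(Q) = -14*Q
K(l, J) = -3
38554 - K(d(-12), -29/35) = 38554 - 1*(-3) = 38554 + 3 = 38557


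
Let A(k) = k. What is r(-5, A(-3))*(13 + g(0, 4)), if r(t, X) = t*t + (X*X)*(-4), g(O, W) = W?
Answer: -187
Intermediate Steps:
r(t, X) = t² - 4*X² (r(t, X) = t² + X²*(-4) = t² - 4*X²)
r(-5, A(-3))*(13 + g(0, 4)) = ((-5)² - 4*(-3)²)*(13 + 4) = (25 - 4*9)*17 = (25 - 36)*17 = -11*17 = -187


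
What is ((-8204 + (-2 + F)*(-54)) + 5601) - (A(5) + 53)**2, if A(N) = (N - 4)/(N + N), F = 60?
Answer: -855461/100 ≈ -8554.6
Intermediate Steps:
A(N) = (-4 + N)/(2*N) (A(N) = (-4 + N)/((2*N)) = (-4 + N)*(1/(2*N)) = (-4 + N)/(2*N))
((-8204 + (-2 + F)*(-54)) + 5601) - (A(5) + 53)**2 = ((-8204 + (-2 + 60)*(-54)) + 5601) - ((1/2)*(-4 + 5)/5 + 53)**2 = ((-8204 + 58*(-54)) + 5601) - ((1/2)*(1/5)*1 + 53)**2 = ((-8204 - 3132) + 5601) - (1/10 + 53)**2 = (-11336 + 5601) - (531/10)**2 = -5735 - 1*281961/100 = -5735 - 281961/100 = -855461/100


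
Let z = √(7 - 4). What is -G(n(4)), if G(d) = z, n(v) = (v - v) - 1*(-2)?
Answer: -√3 ≈ -1.7320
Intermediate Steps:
n(v) = 2 (n(v) = 0 + 2 = 2)
z = √3 ≈ 1.7320
G(d) = √3
-G(n(4)) = -√3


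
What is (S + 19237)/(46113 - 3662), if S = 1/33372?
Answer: 641977165/1416674772 ≈ 0.45316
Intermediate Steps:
S = 1/33372 ≈ 2.9965e-5
(S + 19237)/(46113 - 3662) = (1/33372 + 19237)/(46113 - 3662) = (641977165/33372)/42451 = (641977165/33372)*(1/42451) = 641977165/1416674772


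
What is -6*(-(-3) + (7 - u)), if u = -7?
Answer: -102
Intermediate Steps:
-6*(-(-3) + (7 - u)) = -6*(-(-3) + (7 - 1*(-7))) = -6*(-3*(-1) + (7 + 7)) = -6*(3 + 14) = -6*17 = -102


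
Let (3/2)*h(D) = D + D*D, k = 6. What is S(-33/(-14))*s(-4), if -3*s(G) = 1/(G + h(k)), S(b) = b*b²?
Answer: -3993/21952 ≈ -0.18190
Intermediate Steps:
h(D) = 2*D/3 + 2*D²/3 (h(D) = 2*(D + D*D)/3 = 2*(D + D²)/3 = 2*D/3 + 2*D²/3)
S(b) = b³
s(G) = -1/(3*(28 + G)) (s(G) = -1/(3*(G + (⅔)*6*(1 + 6))) = -1/(3*(G + (⅔)*6*7)) = -1/(3*(G + 28)) = -1/(3*(28 + G)))
S(-33/(-14))*s(-4) = (-33/(-14))³*(-1/(84 + 3*(-4))) = (-33*(-1/14))³*(-1/(84 - 12)) = (33/14)³*(-1/72) = 35937*(-1*1/72)/2744 = (35937/2744)*(-1/72) = -3993/21952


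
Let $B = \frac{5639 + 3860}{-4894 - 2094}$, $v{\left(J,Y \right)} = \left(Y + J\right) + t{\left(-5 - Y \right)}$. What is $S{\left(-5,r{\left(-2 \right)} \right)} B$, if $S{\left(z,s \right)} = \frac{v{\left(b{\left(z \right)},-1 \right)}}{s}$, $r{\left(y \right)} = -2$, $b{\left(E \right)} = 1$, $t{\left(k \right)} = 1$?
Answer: $\frac{9499}{13976} \approx 0.67966$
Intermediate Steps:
$v{\left(J,Y \right)} = 1 + J + Y$ ($v{\left(J,Y \right)} = \left(Y + J\right) + 1 = \left(J + Y\right) + 1 = 1 + J + Y$)
$B = - \frac{9499}{6988}$ ($B = \frac{9499}{-6988} = 9499 \left(- \frac{1}{6988}\right) = - \frac{9499}{6988} \approx -1.3593$)
$S{\left(z,s \right)} = \frac{1}{s}$ ($S{\left(z,s \right)} = \frac{1 + 1 - 1}{s} = 1 \frac{1}{s} = \frac{1}{s}$)
$S{\left(-5,r{\left(-2 \right)} \right)} B = \frac{1}{-2} \left(- \frac{9499}{6988}\right) = \left(- \frac{1}{2}\right) \left(- \frac{9499}{6988}\right) = \frac{9499}{13976}$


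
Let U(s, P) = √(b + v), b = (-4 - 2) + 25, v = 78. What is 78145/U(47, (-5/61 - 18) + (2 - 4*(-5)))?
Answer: 78145*√97/97 ≈ 7934.4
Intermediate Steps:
b = 19 (b = -6 + 25 = 19)
U(s, P) = √97 (U(s, P) = √(19 + 78) = √97)
78145/U(47, (-5/61 - 18) + (2 - 4*(-5))) = 78145/(√97) = 78145*(√97/97) = 78145*√97/97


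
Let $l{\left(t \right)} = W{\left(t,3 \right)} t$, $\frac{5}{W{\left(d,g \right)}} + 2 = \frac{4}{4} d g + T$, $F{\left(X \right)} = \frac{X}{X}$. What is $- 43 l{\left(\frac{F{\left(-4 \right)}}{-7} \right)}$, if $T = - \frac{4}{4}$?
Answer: $- \frac{215}{24} \approx -8.9583$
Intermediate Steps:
$F{\left(X \right)} = 1$
$T = -1$ ($T = \left(-4\right) \frac{1}{4} = -1$)
$W{\left(d,g \right)} = \frac{5}{-3 + d g}$ ($W{\left(d,g \right)} = \frac{5}{-2 + \left(\frac{4}{4} d g - 1\right)} = \frac{5}{-2 + \left(4 \cdot \frac{1}{4} d g - 1\right)} = \frac{5}{-2 + \left(1 d g - 1\right)} = \frac{5}{-2 + \left(d g - 1\right)} = \frac{5}{-2 + \left(-1 + d g\right)} = \frac{5}{-3 + d g}$)
$l{\left(t \right)} = \frac{5 t}{-3 + 3 t}$ ($l{\left(t \right)} = \frac{5}{-3 + t 3} t = \frac{5}{-3 + 3 t} t = \frac{5 t}{-3 + 3 t}$)
$- 43 l{\left(\frac{F{\left(-4 \right)}}{-7} \right)} = - 43 \frac{5 \cdot 1 \frac{1}{-7}}{3 \left(-1 + 1 \frac{1}{-7}\right)} = - 43 \frac{5 \cdot 1 \left(- \frac{1}{7}\right)}{3 \left(-1 + 1 \left(- \frac{1}{7}\right)\right)} = - 43 \cdot \frac{5}{3} \left(- \frac{1}{7}\right) \frac{1}{-1 - \frac{1}{7}} = - 43 \cdot \frac{5}{3} \left(- \frac{1}{7}\right) \frac{1}{- \frac{8}{7}} = - 43 \cdot \frac{5}{3} \left(- \frac{1}{7}\right) \left(- \frac{7}{8}\right) = \left(-43\right) \frac{5}{24} = - \frac{215}{24}$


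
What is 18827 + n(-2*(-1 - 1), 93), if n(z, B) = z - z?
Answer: 18827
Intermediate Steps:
n(z, B) = 0
18827 + n(-2*(-1 - 1), 93) = 18827 + 0 = 18827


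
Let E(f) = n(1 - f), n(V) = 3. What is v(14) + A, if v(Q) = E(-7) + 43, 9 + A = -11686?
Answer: -11649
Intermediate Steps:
A = -11695 (A = -9 - 11686 = -11695)
E(f) = 3
v(Q) = 46 (v(Q) = 3 + 43 = 46)
v(14) + A = 46 - 11695 = -11649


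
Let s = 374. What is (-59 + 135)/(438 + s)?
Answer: 19/203 ≈ 0.093596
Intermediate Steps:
(-59 + 135)/(438 + s) = (-59 + 135)/(438 + 374) = 76/812 = 76*(1/812) = 19/203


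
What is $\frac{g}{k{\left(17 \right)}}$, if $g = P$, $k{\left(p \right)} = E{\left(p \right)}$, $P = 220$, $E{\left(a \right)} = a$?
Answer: $\frac{220}{17} \approx 12.941$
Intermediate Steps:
$k{\left(p \right)} = p$
$g = 220$
$\frac{g}{k{\left(17 \right)}} = \frac{220}{17}$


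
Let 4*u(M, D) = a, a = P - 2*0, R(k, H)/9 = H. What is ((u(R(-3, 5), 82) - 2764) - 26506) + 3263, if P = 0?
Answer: -26007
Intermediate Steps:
R(k, H) = 9*H
a = 0 (a = 0 - 2*0 = 0 + 0 = 0)
u(M, D) = 0 (u(M, D) = (1/4)*0 = 0)
((u(R(-3, 5), 82) - 2764) - 26506) + 3263 = ((0 - 2764) - 26506) + 3263 = (-2764 - 26506) + 3263 = -29270 + 3263 = -26007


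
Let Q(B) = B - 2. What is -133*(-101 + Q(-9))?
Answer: 14896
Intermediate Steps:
Q(B) = -2 + B
-133*(-101 + Q(-9)) = -133*(-101 + (-2 - 9)) = -133*(-101 - 11) = -133*(-112) = 14896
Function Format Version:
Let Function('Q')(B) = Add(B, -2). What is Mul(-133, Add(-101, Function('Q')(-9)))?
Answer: 14896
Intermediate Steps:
Function('Q')(B) = Add(-2, B)
Mul(-133, Add(-101, Function('Q')(-9))) = Mul(-133, Add(-101, Add(-2, -9))) = Mul(-133, Add(-101, -11)) = Mul(-133, -112) = 14896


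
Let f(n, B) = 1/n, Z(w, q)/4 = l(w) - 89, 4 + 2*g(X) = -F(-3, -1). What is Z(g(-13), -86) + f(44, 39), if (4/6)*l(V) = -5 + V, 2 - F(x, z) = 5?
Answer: -17115/44 ≈ -388.98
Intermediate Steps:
F(x, z) = -3 (F(x, z) = 2 - 1*5 = 2 - 5 = -3)
g(X) = -1/2 (g(X) = -2 + (-1*(-3))/2 = -2 + (1/2)*3 = -2 + 3/2 = -1/2)
l(V) = -15/2 + 3*V/2 (l(V) = 3*(-5 + V)/2 = -15/2 + 3*V/2)
Z(w, q) = -386 + 6*w (Z(w, q) = 4*((-15/2 + 3*w/2) - 89) = 4*(-193/2 + 3*w/2) = -386 + 6*w)
Z(g(-13), -86) + f(44, 39) = (-386 + 6*(-1/2)) + 1/44 = (-386 - 3) + 1/44 = -389 + 1/44 = -17115/44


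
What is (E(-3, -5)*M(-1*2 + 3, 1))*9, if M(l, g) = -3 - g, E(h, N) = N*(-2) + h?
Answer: -252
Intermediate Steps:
E(h, N) = h - 2*N (E(h, N) = -2*N + h = h - 2*N)
(E(-3, -5)*M(-1*2 + 3, 1))*9 = ((-3 - 2*(-5))*(-3 - 1*1))*9 = ((-3 + 10)*(-3 - 1))*9 = (7*(-4))*9 = -28*9 = -252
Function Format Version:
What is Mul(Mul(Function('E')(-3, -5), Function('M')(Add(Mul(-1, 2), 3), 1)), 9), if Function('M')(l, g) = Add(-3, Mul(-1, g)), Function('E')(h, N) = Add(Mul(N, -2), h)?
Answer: -252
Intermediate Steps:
Function('E')(h, N) = Add(h, Mul(-2, N)) (Function('E')(h, N) = Add(Mul(-2, N), h) = Add(h, Mul(-2, N)))
Mul(Mul(Function('E')(-3, -5), Function('M')(Add(Mul(-1, 2), 3), 1)), 9) = Mul(Mul(Add(-3, Mul(-2, -5)), Add(-3, Mul(-1, 1))), 9) = Mul(Mul(Add(-3, 10), Add(-3, -1)), 9) = Mul(Mul(7, -4), 9) = Mul(-28, 9) = -252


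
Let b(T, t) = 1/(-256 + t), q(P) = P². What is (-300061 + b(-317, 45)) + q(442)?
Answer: -22091068/211 ≈ -1.0470e+5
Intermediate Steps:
(-300061 + b(-317, 45)) + q(442) = (-300061 + 1/(-256 + 45)) + 442² = (-300061 + 1/(-211)) + 195364 = (-300061 - 1/211) + 195364 = -63312872/211 + 195364 = -22091068/211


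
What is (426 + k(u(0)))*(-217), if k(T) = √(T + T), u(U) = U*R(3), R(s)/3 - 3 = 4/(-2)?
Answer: -92442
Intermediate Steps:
R(s) = 3 (R(s) = 9 + 3*(4/(-2)) = 9 + 3*(4*(-½)) = 9 + 3*(-2) = 9 - 6 = 3)
u(U) = 3*U (u(U) = U*3 = 3*U)
k(T) = √2*√T (k(T) = √(2*T) = √2*√T)
(426 + k(u(0)))*(-217) = (426 + √2*√(3*0))*(-217) = (426 + √2*√0)*(-217) = (426 + √2*0)*(-217) = (426 + 0)*(-217) = 426*(-217) = -92442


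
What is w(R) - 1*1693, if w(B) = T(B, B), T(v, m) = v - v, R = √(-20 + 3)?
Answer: -1693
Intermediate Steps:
R = I*√17 (R = √(-17) = I*√17 ≈ 4.1231*I)
T(v, m) = 0
w(B) = 0
w(R) - 1*1693 = 0 - 1*1693 = 0 - 1693 = -1693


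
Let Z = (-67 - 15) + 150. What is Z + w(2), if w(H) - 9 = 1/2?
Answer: 155/2 ≈ 77.500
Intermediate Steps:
w(H) = 19/2 (w(H) = 9 + 1/2 = 9 + ½ = 19/2)
Z = 68 (Z = -82 + 150 = 68)
Z + w(2) = 68 + 19/2 = 155/2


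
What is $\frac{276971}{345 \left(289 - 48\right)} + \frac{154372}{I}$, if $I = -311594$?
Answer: $\frac{36733620917}{12953741565} \approx 2.8358$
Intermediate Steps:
$\frac{276971}{345 \left(289 - 48\right)} + \frac{154372}{I} = \frac{276971}{345 \left(289 - 48\right)} + \frac{154372}{-311594} = \frac{276971}{345 \cdot 241} + 154372 \left(- \frac{1}{311594}\right) = \frac{276971}{83145} - \frac{77186}{155797} = \frac{36733620917}{12953741565}$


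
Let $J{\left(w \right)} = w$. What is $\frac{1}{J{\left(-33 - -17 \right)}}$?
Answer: $- \frac{1}{16} \approx -0.0625$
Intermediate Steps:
$\frac{1}{J{\left(-33 - -17 \right)}} = \frac{1}{-33 - -17} = \frac{1}{-33 + 17} = \frac{1}{-16} = - \frac{1}{16}$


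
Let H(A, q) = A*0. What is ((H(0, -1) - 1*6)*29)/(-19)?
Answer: 174/19 ≈ 9.1579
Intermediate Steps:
H(A, q) = 0
((H(0, -1) - 1*6)*29)/(-19) = ((0 - 1*6)*29)/(-19) = ((0 - 6)*29)*(-1/19) = -6*29*(-1/19) = -174*(-1/19) = 174/19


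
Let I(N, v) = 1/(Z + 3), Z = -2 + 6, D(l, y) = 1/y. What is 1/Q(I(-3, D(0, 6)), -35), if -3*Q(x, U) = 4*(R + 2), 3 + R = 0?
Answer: 3/4 ≈ 0.75000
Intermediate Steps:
Z = 4
R = -3 (R = -3 + 0 = -3)
I(N, v) = 1/7 (I(N, v) = 1/(4 + 3) = 1/7)
Q(x, U) = 4/3 (Q(x, U) = -4*(-3 + 2)/3 = -4*(-1)/3 = -1/3*(-4) = 4/3)
1/Q(I(-3, D(0, 6)), -35) = 1/(4/3) = 3/4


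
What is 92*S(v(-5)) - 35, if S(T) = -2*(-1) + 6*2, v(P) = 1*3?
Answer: 1253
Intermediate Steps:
v(P) = 3
S(T) = 14 (S(T) = 2 + 12 = 14)
92*S(v(-5)) - 35 = 92*14 - 35 = 1288 - 35 = 1253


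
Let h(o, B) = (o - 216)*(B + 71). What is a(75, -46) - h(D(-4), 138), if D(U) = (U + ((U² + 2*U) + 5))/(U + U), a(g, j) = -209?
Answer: 361361/8 ≈ 45170.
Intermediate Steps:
D(U) = (5 + U² + 3*U)/(2*U) (D(U) = (U + (5 + U² + 2*U))/((2*U)) = (5 + U² + 3*U)*(1/(2*U)) = (5 + U² + 3*U)/(2*U))
h(o, B) = (-216 + o)*(71 + B)
a(75, -46) - h(D(-4), 138) = -209 - (-15336 - 216*138 + 71*((½)*(5 - 4*(3 - 4))/(-4)) + 138*((½)*(5 - 4*(3 - 4))/(-4))) = -209 - (-15336 - 29808 + 71*((½)*(-¼)*(5 - 4*(-1))) + 138*((½)*(-¼)*(5 - 4*(-1)))) = -209 - (-15336 - 29808 + 71*((½)*(-¼)*(5 + 4)) + 138*((½)*(-¼)*(5 + 4))) = -209 - (-15336 - 29808 + 71*((½)*(-¼)*9) + 138*((½)*(-¼)*9)) = -209 - (-15336 - 29808 + 71*(-9/8) + 138*(-9/8)) = -209 - (-15336 - 29808 - 639/8 - 621/4) = -209 - 1*(-363033/8) = -209 + 363033/8 = 361361/8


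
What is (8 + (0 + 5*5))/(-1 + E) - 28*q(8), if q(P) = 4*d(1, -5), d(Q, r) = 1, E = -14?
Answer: -571/5 ≈ -114.20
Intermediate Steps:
q(P) = 4 (q(P) = 4*1 = 4)
(8 + (0 + 5*5))/(-1 + E) - 28*q(8) = (8 + (0 + 5*5))/(-1 - 14) - 28*4 = (8 + (0 + 25))/(-15) - 112 = (8 + 25)*(-1/15) - 112 = 33*(-1/15) - 112 = -11/5 - 112 = -571/5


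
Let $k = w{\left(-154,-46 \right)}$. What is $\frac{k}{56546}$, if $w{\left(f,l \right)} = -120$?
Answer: $- \frac{60}{28273} \approx -0.0021222$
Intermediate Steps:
$k = -120$
$\frac{k}{56546} = - \frac{120}{56546} = \left(-120\right) \frac{1}{56546} = - \frac{60}{28273}$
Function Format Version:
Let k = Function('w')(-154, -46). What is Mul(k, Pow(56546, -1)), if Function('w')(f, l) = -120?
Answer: Rational(-60, 28273) ≈ -0.0021222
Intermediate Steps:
k = -120
Mul(k, Pow(56546, -1)) = Mul(-120, Pow(56546, -1)) = Mul(-120, Rational(1, 56546)) = Rational(-60, 28273)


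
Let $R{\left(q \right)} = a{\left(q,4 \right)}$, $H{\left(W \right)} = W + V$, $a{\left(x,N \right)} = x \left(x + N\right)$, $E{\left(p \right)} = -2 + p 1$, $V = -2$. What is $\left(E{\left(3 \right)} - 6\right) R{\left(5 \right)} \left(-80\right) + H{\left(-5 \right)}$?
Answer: $17993$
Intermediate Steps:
$E{\left(p \right)} = -2 + p$
$a{\left(x,N \right)} = x \left(N + x\right)$
$H{\left(W \right)} = -2 + W$ ($H{\left(W \right)} = W - 2 = -2 + W$)
$R{\left(q \right)} = q \left(4 + q\right)$
$\left(E{\left(3 \right)} - 6\right) R{\left(5 \right)} \left(-80\right) + H{\left(-5 \right)} = \left(\left(-2 + 3\right) - 6\right) 5 \left(4 + 5\right) \left(-80\right) - 7 = \left(1 - 6\right) 5 \cdot 9 \left(-80\right) - 7 = \left(-5\right) 45 \left(-80\right) - 7 = \left(-225\right) \left(-80\right) - 7 = 18000 - 7 = 17993$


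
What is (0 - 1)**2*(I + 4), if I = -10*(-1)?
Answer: 14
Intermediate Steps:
I = 10
(0 - 1)**2*(I + 4) = (0 - 1)**2*(10 + 4) = (-1)**2*14 = 1*14 = 14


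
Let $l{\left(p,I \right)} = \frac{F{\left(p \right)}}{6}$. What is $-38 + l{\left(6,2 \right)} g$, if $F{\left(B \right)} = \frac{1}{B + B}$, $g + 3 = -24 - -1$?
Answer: $- \frac{1381}{36} \approx -38.361$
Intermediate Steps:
$g = -26$ ($g = -3 - 23 = -26$)
$F{\left(B \right)} = \frac{1}{2 B}$
$l{\left(p,I \right)} = \frac{1}{12 p}$ ($l{\left(p,I \right)} = \frac{\frac{1}{2} \frac{1}{p}}{6} = \frac{1}{2 p} \frac{1}{6} = \frac{1}{12 p}$)
$-38 + l{\left(6,2 \right)} g = -38 + \frac{1}{12 \cdot 6} \left(-26\right) = -38 + \frac{1}{12} \cdot \frac{1}{6} \left(-26\right) = -38 + \frac{1}{72} \left(-26\right) = -38 - \frac{13}{36} = - \frac{1381}{36}$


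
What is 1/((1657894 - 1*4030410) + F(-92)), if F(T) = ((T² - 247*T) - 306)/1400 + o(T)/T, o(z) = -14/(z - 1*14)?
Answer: -426650/1012224540723 ≈ -4.2150e-7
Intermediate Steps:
o(z) = -14/(-14 + z) (o(z) = -14/(z - 14) = -14/(-14 + z))
F(T) = -153/700 - 247*T/1400 + T²/1400 - 14/(T*(-14 + T)) (F(T) = ((T² - 247*T) - 306)/1400 + (-14/(-14 + T))/T = (-306 + T² - 247*T)*(1/1400) - 14/(T*(-14 + T)) = (-153/700 - 247*T/1400 + T²/1400) - 14/(T*(-14 + T)) = -153/700 - 247*T/1400 + T²/1400 - 14/(T*(-14 + T)))
1/((1657894 - 1*4030410) + F(-92)) = 1/((1657894 - 1*4030410) + (1/1400)*(-19600 - 1*(-92)*(-14 - 92)*(306 - 1*(-92)² + 247*(-92)))/(-92*(-14 - 92))) = 1/((1657894 - 4030410) + (1/1400)*(-1/92)*(-19600 - 1*(-92)*(-106)*(306 - 1*8464 - 22724))/(-106)) = 1/(-2372516 + (1/1400)*(-1/92)*(-1/106)*(-19600 - 1*(-92)*(-106)*(306 - 8464 - 22724))) = 1/(-2372516 + (1/1400)*(-1/92)*(-1/106)*(-19600 - 1*(-92)*(-106)*(-30882))) = 1/(-2372516 + (1/1400)*(-1/92)*(-1/106)*(-19600 + 301161264)) = 1/(-2372516 + (1/1400)*(-1/92)*(-1/106)*301141664) = 1/(-2372516 + 9410677/426650) = 1/(-1012224540723/426650) = -426650/1012224540723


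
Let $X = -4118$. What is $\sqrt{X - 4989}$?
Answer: $i \sqrt{9107} \approx 95.431 i$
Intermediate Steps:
$\sqrt{X - 4989} = \sqrt{-4118 - 4989} = \sqrt{-9107} = i \sqrt{9107}$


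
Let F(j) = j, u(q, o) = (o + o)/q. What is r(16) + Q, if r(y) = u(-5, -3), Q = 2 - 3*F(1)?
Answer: ⅕ ≈ 0.20000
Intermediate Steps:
u(q, o) = 2*o/q (u(q, o) = (2*o)/q = 2*o/q)
Q = -1 (Q = 2 - 3*1 = 2 - 3 = -1)
r(y) = 6/5 (r(y) = 2*(-3)/(-5) = 2*(-3)*(-⅕) = 6/5)
r(16) + Q = 6/5 - 1 = ⅕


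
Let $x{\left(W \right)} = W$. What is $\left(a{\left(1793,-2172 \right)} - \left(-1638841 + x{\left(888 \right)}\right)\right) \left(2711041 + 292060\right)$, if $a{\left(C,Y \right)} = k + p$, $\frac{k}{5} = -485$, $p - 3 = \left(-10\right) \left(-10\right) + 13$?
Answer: $4912004132044$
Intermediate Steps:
$p = 116$ ($p = 3 + \left(\left(-10\right) \left(-10\right) + 13\right) = 3 + \left(100 + 13\right) = 3 + 113 = 116$)
$k = -2425$ ($k = 5 \left(-485\right) = -2425$)
$a{\left(C,Y \right)} = -2309$ ($a{\left(C,Y \right)} = -2425 + 116 = -2309$)
$\left(a{\left(1793,-2172 \right)} - \left(-1638841 + x{\left(888 \right)}\right)\right) \left(2711041 + 292060\right) = \left(-2309 + \left(1638841 - 888\right)\right) \left(2711041 + 292060\right) = \left(-2309 + \left(1638841 - 888\right)\right) 3003101 = \left(-2309 + 1637953\right) 3003101 = 1635644 \cdot 3003101 = 4912004132044$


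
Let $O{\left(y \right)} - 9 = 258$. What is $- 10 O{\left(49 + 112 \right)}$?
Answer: $-2670$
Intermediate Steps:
$O{\left(y \right)} = 267$ ($O{\left(y \right)} = 9 + 258 = 267$)
$- 10 O{\left(49 + 112 \right)} = \left(-10\right) 267 = -2670$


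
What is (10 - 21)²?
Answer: 121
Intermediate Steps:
(10 - 21)² = (-11)² = 121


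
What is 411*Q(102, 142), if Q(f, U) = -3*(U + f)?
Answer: -300852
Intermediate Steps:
Q(f, U) = -3*U - 3*f
411*Q(102, 142) = 411*(-3*142 - 3*102) = 411*(-426 - 306) = 411*(-732) = -300852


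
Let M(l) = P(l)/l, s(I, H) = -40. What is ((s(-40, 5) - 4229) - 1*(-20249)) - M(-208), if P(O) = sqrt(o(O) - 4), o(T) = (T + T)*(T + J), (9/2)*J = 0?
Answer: 15980 + sqrt(21631)/104 ≈ 15981.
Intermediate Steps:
J = 0 (J = (2/9)*0 = 0)
o(T) = 2*T**2 (o(T) = (T + T)*(T + 0) = (2*T)*T = 2*T**2)
P(O) = sqrt(-4 + 2*O**2) (P(O) = sqrt(2*O**2 - 4) = sqrt(-4 + 2*O**2))
M(l) = sqrt(-4 + 2*l**2)/l
((s(-40, 5) - 4229) - 1*(-20249)) - M(-208) = ((-40 - 4229) - 1*(-20249)) - sqrt(-4 + 2*(-208)**2)/(-208) = (-4269 + 20249) - (-1)*sqrt(-4 + 2*43264)/208 = 15980 - (-1)*sqrt(-4 + 86528)/208 = 15980 - (-1)*sqrt(86524)/208 = 15980 - (-1)*2*sqrt(21631)/208 = 15980 - (-1)*sqrt(21631)/104 = 15980 + sqrt(21631)/104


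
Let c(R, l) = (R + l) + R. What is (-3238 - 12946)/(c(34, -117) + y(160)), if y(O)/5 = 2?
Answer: 16184/39 ≈ 414.97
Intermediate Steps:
y(O) = 10 (y(O) = 5*2 = 10)
c(R, l) = l + 2*R
(-3238 - 12946)/(c(34, -117) + y(160)) = (-3238 - 12946)/((-117 + 2*34) + 10) = -16184/((-117 + 68) + 10) = -16184/(-49 + 10) = -16184/(-39) = -16184*(-1/39) = 16184/39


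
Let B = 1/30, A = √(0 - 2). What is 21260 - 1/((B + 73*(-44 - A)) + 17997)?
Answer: 4182842945782730/196747081801 - 65700*I*√2/196747081801 ≈ 21260.0 - 4.7225e-7*I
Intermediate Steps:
A = I*√2 (A = √(-2) = I*√2 ≈ 1.4142*I)
B = 1/30 ≈ 0.033333
21260 - 1/((B + 73*(-44 - A)) + 17997) = 21260 - 1/((1/30 + 73*(-44 - I*√2)) + 17997) = 21260 - 1/((1/30 + (-3212 - 73*I*√2)) + 17997) = 21260 - 1/((-96359/30 - 73*I*√2) + 17997) = 21260 - 1/(443551/30 - 73*I*√2)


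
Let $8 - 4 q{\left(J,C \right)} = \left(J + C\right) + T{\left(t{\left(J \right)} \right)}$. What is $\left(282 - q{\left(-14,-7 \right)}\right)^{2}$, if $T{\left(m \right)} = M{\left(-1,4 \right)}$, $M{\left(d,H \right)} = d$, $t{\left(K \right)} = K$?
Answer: $\frac{301401}{4} \approx 75350.0$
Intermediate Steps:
$T{\left(m \right)} = -1$
$q{\left(J,C \right)} = \frac{9}{4} - \frac{C}{4} - \frac{J}{4}$ ($q{\left(J,C \right)} = 2 - \frac{\left(J + C\right) - 1}{4} = 2 - \frac{\left(C + J\right) - 1}{4} = 2 - \frac{-1 + C + J}{4} = 2 - \left(- \frac{1}{4} + \frac{C}{4} + \frac{J}{4}\right) = \frac{9}{4} - \frac{C}{4} - \frac{J}{4}$)
$\left(282 - q{\left(-14,-7 \right)}\right)^{2} = \left(282 - \left(\frac{9}{4} - - \frac{7}{4} - - \frac{7}{2}\right)\right)^{2} = \left(282 - \left(\frac{9}{4} + \frac{7}{4} + \frac{7}{2}\right)\right)^{2} = \left(282 - \frac{15}{2}\right)^{2} = \left(\frac{549}{2}\right)^{2} = \frac{301401}{4}$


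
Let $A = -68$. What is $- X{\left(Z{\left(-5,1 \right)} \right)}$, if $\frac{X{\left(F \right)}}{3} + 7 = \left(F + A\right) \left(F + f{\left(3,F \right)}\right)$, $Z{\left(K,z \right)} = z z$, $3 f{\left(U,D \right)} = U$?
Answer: $423$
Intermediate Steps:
$f{\left(U,D \right)} = \frac{U}{3}$
$Z{\left(K,z \right)} = z^{2}$
$X{\left(F \right)} = -21 + 3 \left(1 + F\right) \left(-68 + F\right)$ ($X{\left(F \right)} = -21 + 3 \left(F - 68\right) \left(F + \frac{1}{3} \cdot 3\right) = -21 + 3 \left(-68 + F\right) \left(F + 1\right) = -21 + 3 \left(-68 + F\right) \left(1 + F\right) = -21 + 3 \left(1 + F\right) \left(-68 + F\right)$)
$- X{\left(Z{\left(-5,1 \right)} \right)} = - (-225 - 201 \cdot 1^{2} + 3 \left(1^{2}\right)^{2}) = - (-225 - 201 + 3 \cdot 1^{2}) = - (-225 - 201 + 3 \cdot 1) = - (-225 - 201 + 3) = \left(-1\right) \left(-423\right) = 423$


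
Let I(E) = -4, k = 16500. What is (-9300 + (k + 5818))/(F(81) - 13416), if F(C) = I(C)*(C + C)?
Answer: -6509/7032 ≈ -0.92563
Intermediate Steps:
F(C) = -8*C (F(C) = -4*(C + C) = -8*C)
(-9300 + (k + 5818))/(F(81) - 13416) = (-9300 + (16500 + 5818))/(-8*81 - 13416) = (-9300 + 22318)/(-648 - 13416) = 13018/(-14064) = 13018*(-1/14064) = -6509/7032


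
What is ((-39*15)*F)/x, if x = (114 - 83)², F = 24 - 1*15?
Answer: -5265/961 ≈ -5.4787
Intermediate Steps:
F = 9 (F = 24 - 15 = 9)
x = 961 (x = 31² = 961)
((-39*15)*F)/x = (-39*15*9)/961 = -585*9*(1/961) = -5265*1/961 = -5265/961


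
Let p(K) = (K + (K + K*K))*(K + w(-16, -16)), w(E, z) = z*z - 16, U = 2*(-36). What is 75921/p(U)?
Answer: 25307/282240 ≈ 0.089665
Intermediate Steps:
U = -72
w(E, z) = -16 + z**2 (w(E, z) = z**2 - 16 = -16 + z**2)
p(K) = (240 + K)*(K**2 + 2*K) (p(K) = (K + (K + K*K))*(K + (-16 + (-16)**2)) = (K + (K + K**2))*(K + (-16 + 256)) = (K**2 + 2*K)*(K + 240) = (K**2 + 2*K)*(240 + K) = (240 + K)*(K**2 + 2*K))
75921/p(U) = 75921/((-72*(480 + (-72)**2 + 242*(-72)))) = 75921/((-72*(480 + 5184 - 17424))) = 75921/((-72*(-11760))) = 75921/846720 = 75921*(1/846720) = 25307/282240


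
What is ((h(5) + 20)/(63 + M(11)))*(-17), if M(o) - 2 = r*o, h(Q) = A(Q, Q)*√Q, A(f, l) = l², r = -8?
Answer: 340/23 + 425*√5/23 ≈ 56.101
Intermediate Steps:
h(Q) = Q^(5/2) (h(Q) = Q²*√Q = Q^(5/2))
M(o) = 2 - 8*o
((h(5) + 20)/(63 + M(11)))*(-17) = ((5^(5/2) + 20)/(63 + (2 - 8*11)))*(-17) = ((25*√5 + 20)/(63 + (2 - 88)))*(-17) = ((20 + 25*√5)/(63 - 86))*(-17) = ((20 + 25*√5)/(-23))*(-17) = ((20 + 25*√5)*(-1/23))*(-17) = (-20/23 - 25*√5/23)*(-17) = 340/23 + 425*√5/23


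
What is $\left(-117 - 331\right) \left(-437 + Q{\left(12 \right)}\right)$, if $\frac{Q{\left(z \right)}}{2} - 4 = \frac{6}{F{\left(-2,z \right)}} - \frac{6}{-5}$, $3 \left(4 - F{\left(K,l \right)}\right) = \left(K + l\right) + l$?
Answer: $\frac{963648}{5} \approx 1.9273 \cdot 10^{5}$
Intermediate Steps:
$F{\left(K,l \right)} = 4 - \frac{2 l}{3} - \frac{K}{3}$ ($F{\left(K,l \right)} = 4 - \frac{\left(K + l\right) + l}{3} = 4 - \frac{K + 2 l}{3} = 4 - \left(\frac{K}{3} + \frac{2 l}{3}\right) = 4 - \frac{2 l}{3} - \frac{K}{3}$)
$Q{\left(z \right)} = \frac{52}{5} + \frac{12}{\frac{14}{3} - \frac{2 z}{3}}$ ($Q{\left(z \right)} = 8 + 2 \left(\frac{6}{4 - \frac{2 z}{3} - - \frac{2}{3}} - \frac{6}{-5}\right) = 8 + 2 \left(\frac{6}{4 - \frac{2 z}{3} + \frac{2}{3}} - - \frac{6}{5}\right) = 8 + 2 \left(\frac{6}{\frac{14}{3} - \frac{2 z}{3}} + \frac{6}{5}\right) = 8 + 2 \left(\frac{6}{5} + \frac{6}{\frac{14}{3} - \frac{2 z}{3}}\right) = 8 + \left(\frac{12}{5} + \frac{12}{\frac{14}{3} - \frac{2 z}{3}}\right) = \frac{52}{5} + \frac{12}{\frac{14}{3} - \frac{2 z}{3}}$)
$\left(-117 - 331\right) \left(-437 + Q{\left(12 \right)}\right) = \left(-117 - 331\right) \left(-437 + \frac{2 \left(-227 + 26 \cdot 12\right)}{5 \left(-7 + 12\right)}\right) = - 448 \left(-437 + \frac{2 \left(-227 + 312\right)}{5 \cdot 5}\right) = - 448 \left(-437 + \frac{2}{5} \cdot \frac{1}{5} \cdot 85\right) = - 448 \left(-437 + \frac{34}{5}\right) = \left(-448\right) \left(- \frac{2151}{5}\right) = \frac{963648}{5}$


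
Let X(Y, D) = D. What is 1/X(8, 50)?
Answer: 1/50 ≈ 0.020000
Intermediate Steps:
1/X(8, 50) = 1/50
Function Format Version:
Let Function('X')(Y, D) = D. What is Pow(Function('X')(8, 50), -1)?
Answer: Rational(1, 50) ≈ 0.020000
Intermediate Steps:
Pow(Function('X')(8, 50), -1) = Pow(50, -1) = Rational(1, 50)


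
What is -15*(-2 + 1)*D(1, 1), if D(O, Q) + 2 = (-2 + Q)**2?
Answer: -15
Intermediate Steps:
D(O, Q) = -2 + (-2 + Q)**2
-15*(-2 + 1)*D(1, 1) = -15*(-2 + 1)*(-2 + (-2 + 1)**2) = -(-15)*(-2 + (-1)**2) = -(-15)*(-2 + 1) = -(-15)*(-1) = -15*1 = -15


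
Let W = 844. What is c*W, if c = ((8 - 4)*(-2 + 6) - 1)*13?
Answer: 164580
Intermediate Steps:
c = 195 (c = (4*4 - 1)*13 = (16 - 1)*13 = 15*13 = 195)
c*W = 195*844 = 164580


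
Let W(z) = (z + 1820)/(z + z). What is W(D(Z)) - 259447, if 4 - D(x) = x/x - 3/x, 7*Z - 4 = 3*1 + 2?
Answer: -2074207/8 ≈ -2.5928e+5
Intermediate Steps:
Z = 9/7 (Z = 4/7 + (3*1 + 2)/7 = 4/7 + (3 + 2)/7 = 4/7 + (⅐)*5 = 4/7 + 5/7 = 9/7 ≈ 1.2857)
D(x) = 3 + 3/x (D(x) = 4 - (x/x - 3/x) = 4 - (1 - 3/x) = 4 + (-1 + 3/x) = 3 + 3/x)
W(z) = (1820 + z)/(2*z) (W(z) = (1820 + z)/((2*z)) = (1820 + z)*(1/(2*z)) = (1820 + z)/(2*z))
W(D(Z)) - 259447 = (1820 + (3 + 3/(9/7)))/(2*(3 + 3/(9/7))) - 259447 = (1820 + (3 + 3*(7/9)))/(2*(3 + 3*(7/9))) - 259447 = (1820 + (3 + 7/3))/(2*(3 + 7/3)) - 259447 = (1820 + 16/3)/(2*(16/3)) - 259447 = (½)*(3/16)*(5476/3) - 259447 = 1369/8 - 259447 = -2074207/8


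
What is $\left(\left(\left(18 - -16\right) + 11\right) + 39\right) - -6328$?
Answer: $6412$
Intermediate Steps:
$\left(\left(\left(18 - -16\right) + 11\right) + 39\right) - -6328 = \left(\left(\left(18 + 16\right) + 11\right) + 39\right) + 6328 = \left(\left(34 + 11\right) + 39\right) + 6328 = \left(45 + 39\right) + 6328 = 84 + 6328 = 6412$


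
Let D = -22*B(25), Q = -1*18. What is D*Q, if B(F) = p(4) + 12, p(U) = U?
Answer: 6336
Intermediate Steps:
Q = -18
B(F) = 16 (B(F) = 4 + 12 = 16)
D = -352 (D = -22*16 = -352)
D*Q = -352*(-18) = 6336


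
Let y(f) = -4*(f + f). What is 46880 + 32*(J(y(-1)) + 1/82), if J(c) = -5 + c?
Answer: 1926032/41 ≈ 46976.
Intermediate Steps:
y(f) = -8*f
46880 + 32*(J(y(-1)) + 1/82) = 46880 + 32*((-5 - 8*(-1)) + 1/82) = 46880 + 32*((-5 + 8) + 1/82) = 46880 + 32*(3 + 1/82) = 46880 + 32*(247/82) = 46880 + 3952/41 = 1926032/41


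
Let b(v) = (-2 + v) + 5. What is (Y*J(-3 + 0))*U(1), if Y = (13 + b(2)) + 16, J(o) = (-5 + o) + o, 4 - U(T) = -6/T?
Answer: -3740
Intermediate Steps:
b(v) = 3 + v
U(T) = 4 + 6/T (U(T) = 4 - (-6)/T = 4 + 6/T)
J(o) = -5 + 2*o
Y = 34 (Y = (13 + (3 + 2)) + 16 = (13 + 5) + 16 = 18 + 16 = 34)
(Y*J(-3 + 0))*U(1) = (34*(-5 + 2*(-3 + 0)))*(4 + 6/1) = (34*(-5 + 2*(-3)))*(4 + 6*1) = (34*(-5 - 6))*(4 + 6) = (34*(-11))*10 = -374*10 = -3740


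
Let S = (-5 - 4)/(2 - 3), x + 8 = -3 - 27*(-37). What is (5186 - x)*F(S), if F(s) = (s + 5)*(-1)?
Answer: -58772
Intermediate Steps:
x = 988 (x = -8 + (-3 - 27*(-37)) = -8 + (-3 + 999) = -8 + 996 = 988)
S = 9 (S = -9/(-1) = -9*(-1) = 9)
F(s) = -5 - s (F(s) = (5 + s)*(-1) = -5 - s)
(5186 - x)*F(S) = (5186 - 1*988)*(-5 - 1*9) = (5186 - 988)*(-5 - 9) = 4198*(-14) = -58772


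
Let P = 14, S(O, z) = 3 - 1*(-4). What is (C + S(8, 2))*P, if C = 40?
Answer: 658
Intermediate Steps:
S(O, z) = 7 (S(O, z) = 3 + 4 = 7)
(C + S(8, 2))*P = (40 + 7)*14 = 47*14 = 658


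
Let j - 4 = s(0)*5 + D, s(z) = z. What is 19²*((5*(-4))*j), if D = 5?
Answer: -64980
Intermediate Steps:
j = 9 (j = 4 + (0*5 + 5) = 4 + (0 + 5) = 4 + 5 = 9)
19²*((5*(-4))*j) = 19²*((5*(-4))*9) = 361*(-20*9) = 361*(-180) = -64980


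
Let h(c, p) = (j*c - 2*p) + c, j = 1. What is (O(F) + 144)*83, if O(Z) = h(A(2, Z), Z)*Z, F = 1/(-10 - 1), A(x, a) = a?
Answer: 11952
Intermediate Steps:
h(c, p) = -2*p + 2*c (h(c, p) = (1*c - 2*p) + c = (c - 2*p) + c = -2*p + 2*c)
F = -1/11 (F = 1/(-11) = -1/11 ≈ -0.090909)
O(Z) = 0 (O(Z) = (-2*Z + 2*Z)*Z = 0*Z = 0)
(O(F) + 144)*83 = (0 + 144)*83 = 144*83 = 11952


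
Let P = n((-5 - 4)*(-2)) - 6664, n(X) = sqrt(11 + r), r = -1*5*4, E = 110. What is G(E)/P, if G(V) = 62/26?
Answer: -206584/577315765 - 93*I/577315765 ≈ -0.00035784 - 1.6109e-7*I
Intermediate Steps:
r = -20 (r = -5*4 = -20)
n(X) = 3*I (n(X) = sqrt(11 - 20) = sqrt(-9) = 3*I)
P = -6664 + 3*I (P = 3*I - 6664 = -6664 + 3*I ≈ -6664.0 + 3.0*I)
G(V) = 31/13 (G(V) = 62*(1/26) = 31/13)
G(E)/P = 31/(13*(-6664 + 3*I)) = 31*((-6664 - 3*I)/44408905)/13 = 31*(-6664 - 3*I)/577315765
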